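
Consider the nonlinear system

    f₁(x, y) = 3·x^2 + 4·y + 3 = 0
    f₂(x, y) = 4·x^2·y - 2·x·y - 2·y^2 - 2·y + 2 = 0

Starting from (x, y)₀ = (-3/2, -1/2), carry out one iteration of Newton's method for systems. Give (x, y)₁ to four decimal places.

(-0.7132, -0.6673)

At (-3/2, -1/2): F = (7.7500, -3.5000).
Jacobian J = [[6·x, 4], [8·x·y - 2·y, 4·x^2 - 2·x - 4·y - 2]].
At the point, J = [[-9.0000, 4.0000], [7.0000, 12.0000]] (det J = -136.0000).
Solving J·Δ = −F gives Δ = (0.7868, -0.1673).
Then the next iterate is (x, y)₁ = (-0.7132, -0.6673).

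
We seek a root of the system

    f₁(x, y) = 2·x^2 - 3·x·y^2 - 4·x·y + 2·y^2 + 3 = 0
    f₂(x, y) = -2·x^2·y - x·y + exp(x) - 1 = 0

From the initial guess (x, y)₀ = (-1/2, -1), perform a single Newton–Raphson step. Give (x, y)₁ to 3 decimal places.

(-1.500, 0.200)

At (-1/2, -1): F = (5.000, -0.39347).
Jacobian J = [[4·x - 3·y^2 - 4·y, -6·x·y - 4·x + 4·y], [-4·x·y - y + exp(x), -2·x^2 - x]].
At the point, J = [[-1.000, -5.000], [-0.39347, 0.000]] (det J = -1.96735).
Solving J·Δ = −F gives Δ = (-1.000, 1.200).
Then the next iterate is (x, y)₁ = (-1.500, 0.200).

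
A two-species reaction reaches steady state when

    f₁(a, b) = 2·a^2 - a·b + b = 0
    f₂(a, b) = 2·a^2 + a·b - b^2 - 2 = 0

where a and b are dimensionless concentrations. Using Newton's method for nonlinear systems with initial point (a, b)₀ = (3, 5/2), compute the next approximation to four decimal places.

(2.1500, 4.9625)

At (3, 5/2): F = (13.0000, 17.2500).
Jacobian J = [[4·a - b, -a + 1], [4·a + b, a - 2·b]].
At the point, J = [[9.5000, -2.0000], [14.5000, -2.0000]] (det J = 10.0000).
Solving J·Δ = −F gives Δ = (-0.8500, 2.4625).
Then the next iterate is (a, b)₁ = (2.1500, 4.9625).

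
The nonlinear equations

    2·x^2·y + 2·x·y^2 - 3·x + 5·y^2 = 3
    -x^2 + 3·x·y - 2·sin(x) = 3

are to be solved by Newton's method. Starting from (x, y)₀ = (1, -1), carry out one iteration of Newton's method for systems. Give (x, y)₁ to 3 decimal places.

(-0.219, -0.576)

At (1, -1): F = (-1.000, -8.68294).
Jacobian J = [[4·x·y + 2·y^2 - 3, 2·x^2 + 4·x·y + 10·y], [-2·x + 3·y - 2·cos(x), 3·x]].
At the point, J = [[-5.000, -12.000], [-6.08060, 3.000]] (det J = -87.96726).
Solving J·Δ = −F gives Δ = (-1.219, 0.424).
Then the next iterate is (x, y)₁ = (-0.219, -0.576).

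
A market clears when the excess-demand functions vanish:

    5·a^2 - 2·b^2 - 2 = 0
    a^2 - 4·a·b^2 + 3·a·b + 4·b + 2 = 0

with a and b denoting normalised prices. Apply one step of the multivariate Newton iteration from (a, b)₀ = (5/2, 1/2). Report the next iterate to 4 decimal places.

(1.1366, -2.1675)

At (5/2, 1/2): F = (28.7500, 11.5000).
Jacobian J = [[10·a, -4·b], [2·a - 4·b^2 + 3·b, -8·a·b + 3·a + 4]].
At the point, J = [[25.0000, -2.0000], [5.5000, 1.5000]] (det J = 48.5000).
Solving J·Δ = −F gives Δ = (-1.3634, -2.6675).
Then the next iterate is (a, b)₁ = (1.1366, -2.1675).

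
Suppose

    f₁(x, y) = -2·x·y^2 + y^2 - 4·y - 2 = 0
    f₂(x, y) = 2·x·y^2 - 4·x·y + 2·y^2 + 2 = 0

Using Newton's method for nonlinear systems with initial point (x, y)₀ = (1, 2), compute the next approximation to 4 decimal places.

(0.0833, 1.1667)

At (1, 2): F = (-14.0000, 10.0000).
Jacobian J = [[-2·y^2, -4·x·y + 2·y - 4], [2·y^2 - 4·y, 4·x·y - 4·x + 4·y]].
At the point, J = [[-8.0000, -8.0000], [0.0000, 12.0000]] (det J = -96.0000).
Solving J·Δ = −F gives Δ = (-0.9167, -0.8333).
Then the next iterate is (x, y)₁ = (0.0833, 1.1667).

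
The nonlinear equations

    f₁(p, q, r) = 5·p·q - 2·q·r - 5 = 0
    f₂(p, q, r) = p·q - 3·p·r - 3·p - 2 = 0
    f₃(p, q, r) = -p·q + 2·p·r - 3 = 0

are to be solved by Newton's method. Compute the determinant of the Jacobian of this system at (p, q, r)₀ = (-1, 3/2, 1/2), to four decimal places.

J = [[5·q, 5·p - 2·r, -2·q], [q - 3·r - 3, p, -3·p], [-q + 2·r, -p, 2·p]].
At the point, J = [[7.5000, -6.0000, -3.0000], [-3.0000, -1.0000, 3.0000], [-0.5000, 1.0000, -2.0000]].
det J = 48.0000.

48.0000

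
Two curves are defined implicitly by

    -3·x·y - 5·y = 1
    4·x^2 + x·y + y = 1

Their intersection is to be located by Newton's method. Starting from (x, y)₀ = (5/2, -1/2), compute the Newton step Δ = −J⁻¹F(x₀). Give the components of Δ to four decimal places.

At (5/2, -1/2): F = (5.2500, 22.2500).
Jacobian J = [[-3·y, -3·x - 5], [8·x + y, x + 1]].
At the point, J = [[1.5000, -12.5000], [19.5000, 3.5000]] (det J = 249.0000).
Solving J·Δ = −F gives Δ = (-1.1908, 0.2771).

(-1.1908, 0.2771)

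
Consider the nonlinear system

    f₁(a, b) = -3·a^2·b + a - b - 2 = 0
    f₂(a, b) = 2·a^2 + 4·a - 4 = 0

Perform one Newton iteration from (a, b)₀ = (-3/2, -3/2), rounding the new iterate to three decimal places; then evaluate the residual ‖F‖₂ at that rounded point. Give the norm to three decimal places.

At (-3/2, -3/2): F = (8.125, -5.500).
Jacobian J = [[-6·a·b + 1, -3·a^2 - 1], [4·a + 4, 0]].
At the point, J = [[-12.500, -7.750], [-2.000, 0.000]] (det J = -15.500).
Solving J·Δ = −F gives Δ = (-2.750, 5.484).
Then the next iterate is (a, b)₁ = (-4.250, 3.984).
Re-evaluating at (-4.250, 3.984): F = (-226.117, 15.125), so ‖F‖₂ = 226.622.

226.622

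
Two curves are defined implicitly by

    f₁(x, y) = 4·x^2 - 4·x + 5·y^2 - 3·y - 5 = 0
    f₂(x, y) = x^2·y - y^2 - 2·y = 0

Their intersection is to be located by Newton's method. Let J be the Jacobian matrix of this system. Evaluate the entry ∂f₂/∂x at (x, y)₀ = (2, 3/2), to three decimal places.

6.000

∂f₂/∂x = 2·x·y.
At (2, 3/2) this is 6.000.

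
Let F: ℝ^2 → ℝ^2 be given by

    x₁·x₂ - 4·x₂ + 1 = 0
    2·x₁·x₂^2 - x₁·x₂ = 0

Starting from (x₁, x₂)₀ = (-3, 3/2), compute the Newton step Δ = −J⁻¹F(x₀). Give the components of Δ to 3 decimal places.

(53.000, 10.000)

At (-3, 3/2): F = (-9.500, -9.000).
Jacobian J = [[x₂, x₁ - 4], [2·x₂^2 - x₂, 4·x₁·x₂ - x₁]].
At the point, J = [[1.500, -7.000], [3.000, -15.000]] (det J = -1.500).
Solving J·Δ = −F gives Δ = (53.000, 10.000).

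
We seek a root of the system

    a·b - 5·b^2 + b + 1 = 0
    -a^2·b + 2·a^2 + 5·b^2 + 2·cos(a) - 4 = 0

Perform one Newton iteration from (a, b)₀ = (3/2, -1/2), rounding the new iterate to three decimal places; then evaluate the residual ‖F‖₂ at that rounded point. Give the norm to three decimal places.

At (3/2, -1/2): F = (-1.500, 3.01647).
Jacobian J = [[b, a - 10·b + 1], [-2·a·b + 4·a - 2·sin(a), -a^2 + 10·b]].
At the point, J = [[-0.500, 7.500], [5.50501, -7.250]] (det J = -37.66258).
Solving J·Δ = −F gives Δ = (-0.312, 0.179).
Then the next iterate is (a, b)₁ = (1.188, -0.321).
Re-evaluating at (1.188, -0.321): F = (-0.21755, 0.53797), so ‖F‖₂ = 0.580.

0.580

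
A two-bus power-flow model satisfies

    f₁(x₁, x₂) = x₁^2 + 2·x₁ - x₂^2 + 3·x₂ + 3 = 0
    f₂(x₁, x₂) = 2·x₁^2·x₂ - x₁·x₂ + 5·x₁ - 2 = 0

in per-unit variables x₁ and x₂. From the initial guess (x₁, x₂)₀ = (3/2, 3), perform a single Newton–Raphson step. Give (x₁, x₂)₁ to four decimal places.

(0.5900, 4.2333)

At (3/2, 3): F = (8.2500, 14.5000).
Jacobian J = [[2·x₁ + 2, -2·x₂ + 3], [4·x₁·x₂ - x₂ + 5, 2·x₁^2 - x₁]].
At the point, J = [[5.0000, -3.0000], [20.0000, 3.0000]] (det J = 75.0000).
Solving J·Δ = −F gives Δ = (-0.9100, 1.2333).
Then the next iterate is (x₁, x₂)₁ = (0.5900, 4.2333).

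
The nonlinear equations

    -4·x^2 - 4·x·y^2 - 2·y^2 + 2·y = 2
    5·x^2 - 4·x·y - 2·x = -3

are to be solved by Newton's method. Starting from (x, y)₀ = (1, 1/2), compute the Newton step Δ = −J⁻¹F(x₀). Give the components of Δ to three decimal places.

(-0.700, -0.050)

At (1, 1/2): F = (-6.500, 4.000).
Jacobian J = [[-8·x - 4·y^2, -8·x·y - 4·y + 2], [10·x - 4·y - 2, -4·x]].
At the point, J = [[-9.000, -4.000], [6.000, -4.000]] (det J = 60.000).
Solving J·Δ = −F gives Δ = (-0.700, -0.050).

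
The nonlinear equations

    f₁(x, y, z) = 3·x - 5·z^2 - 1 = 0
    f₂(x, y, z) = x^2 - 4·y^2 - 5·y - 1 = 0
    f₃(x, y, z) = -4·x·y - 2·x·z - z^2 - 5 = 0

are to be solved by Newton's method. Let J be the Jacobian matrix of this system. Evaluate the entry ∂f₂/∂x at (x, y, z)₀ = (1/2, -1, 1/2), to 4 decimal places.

∂f₂/∂x = 2·x.
At (1/2, -1, 1/2) this is 1.0000.

1.0000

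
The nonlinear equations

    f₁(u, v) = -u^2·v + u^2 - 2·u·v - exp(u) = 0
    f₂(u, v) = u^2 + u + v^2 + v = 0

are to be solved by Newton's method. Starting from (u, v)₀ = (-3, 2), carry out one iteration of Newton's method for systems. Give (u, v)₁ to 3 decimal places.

At (-3, 2): F = (2.95021, 12.000).
Jacobian J = [[-2·u·v + 2·u - 2·v - exp(u), -u^2 - 2·u], [2·u + 1, 2·v + 1]].
At the point, J = [[1.95021, -3.000], [-5.000, 5.000]] (det J = -5.24894).
Solving J·Δ = −F gives Δ = (9.669, 7.269).
Then the next iterate is (u, v)₁ = (6.669, 9.269).

(6.669, 9.269)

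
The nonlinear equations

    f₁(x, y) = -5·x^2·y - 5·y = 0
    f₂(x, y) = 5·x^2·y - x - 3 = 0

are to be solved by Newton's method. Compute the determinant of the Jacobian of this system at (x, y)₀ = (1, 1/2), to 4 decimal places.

15.0000

J = [[-10·x·y, -5·x^2 - 5], [10·x·y - 1, 5·x^2]].
At the point, J = [[-5.0000, -10.0000], [4.0000, 5.0000]].
det J = 15.0000.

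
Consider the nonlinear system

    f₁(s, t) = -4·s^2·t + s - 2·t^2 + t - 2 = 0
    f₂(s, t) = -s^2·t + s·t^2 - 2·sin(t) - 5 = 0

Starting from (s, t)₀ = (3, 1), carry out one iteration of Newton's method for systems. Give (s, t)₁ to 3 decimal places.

At (3, 1): F = (-36.000, -12.68294).
Jacobian J = [[-8·s·t + 1, -4·s^2 - 4·t + 1], [-2·s·t + t^2, -s^2 + 2·s·t - 2·cos(t)]].
At the point, J = [[-23.000, -39.000], [-5.000, -4.08060]] (det J = -101.14609).
Solving J·Δ = −F gives Δ = (-3.438, 1.104).
Then the next iterate is (s, t)₁ = (-0.438, 2.104).

(-0.438, 2.104)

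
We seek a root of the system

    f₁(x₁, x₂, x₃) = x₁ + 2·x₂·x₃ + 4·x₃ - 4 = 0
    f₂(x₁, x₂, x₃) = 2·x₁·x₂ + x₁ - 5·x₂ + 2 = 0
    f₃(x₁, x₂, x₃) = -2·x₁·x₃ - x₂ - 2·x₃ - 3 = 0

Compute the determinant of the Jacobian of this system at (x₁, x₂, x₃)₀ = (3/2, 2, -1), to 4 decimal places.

-48.0000

J = [[1, 2·x₃, 2·x₂ + 4], [2·x₂ + 1, 2·x₁ - 5, 0], [-2·x₃, -1, -2·x₁ - 2]].
At the point, J = [[1.0000, -2.0000, 8.0000], [5.0000, -2.0000, 0.0000], [2.0000, -1.0000, -5.0000]].
det J = -48.0000.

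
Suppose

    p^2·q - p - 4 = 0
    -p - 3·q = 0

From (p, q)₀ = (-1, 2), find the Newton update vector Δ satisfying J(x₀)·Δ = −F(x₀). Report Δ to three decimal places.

(-0.500, -1.500)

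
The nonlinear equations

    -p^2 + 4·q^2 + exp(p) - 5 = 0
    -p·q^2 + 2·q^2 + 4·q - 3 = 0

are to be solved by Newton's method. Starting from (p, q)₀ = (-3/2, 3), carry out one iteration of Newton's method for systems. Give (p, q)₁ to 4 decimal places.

(-0.6649, 1.6806)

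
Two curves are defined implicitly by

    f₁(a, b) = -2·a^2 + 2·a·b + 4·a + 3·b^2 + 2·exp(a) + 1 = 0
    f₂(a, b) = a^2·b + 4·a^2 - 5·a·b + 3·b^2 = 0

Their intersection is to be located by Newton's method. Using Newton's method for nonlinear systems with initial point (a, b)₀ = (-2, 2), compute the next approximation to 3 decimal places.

(-0.954, 1.214)

At (-2, 2): F = (-10.72933, 56.000).
Jacobian J = [[-4·a + 2·b + 2·exp(a) + 4, 2·a + 6·b], [2·a·b + 8·a - 5·b, a^2 - 5·a + 6·b]].
At the point, J = [[16.27067, 8.000], [-34.000, 26.000]] (det J = 695.03743).
Solving J·Δ = −F gives Δ = (1.046, -0.786).
Then the next iterate is (a, b)₁ = (-0.954, 1.214).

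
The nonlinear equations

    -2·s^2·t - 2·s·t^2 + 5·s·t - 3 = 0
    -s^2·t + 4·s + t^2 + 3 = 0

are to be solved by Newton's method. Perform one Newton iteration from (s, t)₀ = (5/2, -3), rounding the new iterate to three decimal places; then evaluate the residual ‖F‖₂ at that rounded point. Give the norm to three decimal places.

19.051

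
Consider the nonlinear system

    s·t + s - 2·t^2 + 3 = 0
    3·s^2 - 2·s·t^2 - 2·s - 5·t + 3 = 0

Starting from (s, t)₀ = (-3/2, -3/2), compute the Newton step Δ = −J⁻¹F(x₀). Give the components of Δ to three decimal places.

(1.446, 0.327)

At (-3/2, -3/2): F = (-0.750, 27.000).
Jacobian J = [[t + 1, s - 4·t], [6·s - 2·t^2 - 2, -4·s·t - 5]].
At the point, J = [[-0.500, 4.500], [-15.500, -14.000]] (det J = 76.750).
Solving J·Δ = −F gives Δ = (1.446, 0.327).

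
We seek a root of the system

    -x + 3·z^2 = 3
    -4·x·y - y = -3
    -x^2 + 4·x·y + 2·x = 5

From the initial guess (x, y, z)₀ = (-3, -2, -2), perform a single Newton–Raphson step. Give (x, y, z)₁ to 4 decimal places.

At (-3, -2, -2): F = (12.0000, -19.0000, 4.0000).
Jacobian J = [[-1, 0, 6·z], [-4·y, -4·x - 1, 0], [-2·x + 4·y + 2, 4·x, 0]].
At the point, J = [[-1.0000, 0.0000, -12.0000], [8.0000, 11.0000, 0.0000], [0.0000, -12.0000, 0.0000]] (det J = 1152.0000).
Solving J·Δ = −F gives Δ = (1.9167, 0.3333, 0.8403).
Then the next iterate is (x, y, z)₁ = (-1.0833, -1.6667, -1.1597).

(-1.0833, -1.6667, -1.1597)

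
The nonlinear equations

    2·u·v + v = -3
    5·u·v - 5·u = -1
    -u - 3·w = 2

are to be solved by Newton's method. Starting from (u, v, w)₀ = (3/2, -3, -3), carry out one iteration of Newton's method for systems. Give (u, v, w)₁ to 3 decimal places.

(0.114, -2.829, -0.705)

At (3/2, -3, -3): F = (-9.000, -29.000, 5.500).
Jacobian J = [[2·v, 2·u + 1, 0], [5·v - 5, 5·u, 0], [-1, 0, -3]].
At the point, J = [[-6.000, 4.000, 0.000], [-20.000, 7.500, 0.000], [-1.000, 0.000, -3.000]] (det J = -105.000).
Solving J·Δ = −F gives Δ = (-1.386, 0.171, 2.295).
Then the next iterate is (u, v, w)₁ = (0.114, -2.829, -0.705).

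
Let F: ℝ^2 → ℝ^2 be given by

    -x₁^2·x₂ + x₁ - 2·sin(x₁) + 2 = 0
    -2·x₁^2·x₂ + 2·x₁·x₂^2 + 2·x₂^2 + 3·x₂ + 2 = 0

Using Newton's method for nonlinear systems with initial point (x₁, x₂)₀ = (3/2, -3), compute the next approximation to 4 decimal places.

At (3/2, -3): F = (8.255010, 51.5000).
Jacobian J = [[-2·x₁·x₂ - 2·cos(x₁) + 1, -x₁^2], [-4·x₁·x₂ + 2·x₂^2, -2·x₁^2 + 4·x₁·x₂ + 4·x₂ + 3]].
At the point, J = [[9.858526, -2.2500], [36.0000, -31.5000]] (det J = -229.543556).
Solving J·Δ = −F gives Δ = (-0.6280, 0.9172).
Then the next iterate is (x₁, x₂)₁ = (0.8720, -2.0828).

(0.8720, -2.0828)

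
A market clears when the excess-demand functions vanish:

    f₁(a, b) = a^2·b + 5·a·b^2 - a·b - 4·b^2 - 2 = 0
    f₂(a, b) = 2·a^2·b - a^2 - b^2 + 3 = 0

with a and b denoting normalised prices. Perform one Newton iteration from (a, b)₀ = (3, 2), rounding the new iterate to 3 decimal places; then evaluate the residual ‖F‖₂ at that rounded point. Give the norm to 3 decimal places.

16.393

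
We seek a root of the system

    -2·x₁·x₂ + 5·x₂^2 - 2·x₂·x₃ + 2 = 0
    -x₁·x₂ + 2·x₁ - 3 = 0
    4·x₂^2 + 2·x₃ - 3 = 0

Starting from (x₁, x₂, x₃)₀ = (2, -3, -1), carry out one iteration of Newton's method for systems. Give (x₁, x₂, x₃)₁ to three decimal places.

(1.057, -1.858, -2.802)

At (2, -3, -1): F = (53.000, 7.000, 31.000).
Jacobian J = [[-2·x₂, -2·x₁ + 10·x₂ - 2·x₃, -2·x₂], [-x₂ + 2, -x₁, 0], [0, 8·x₂, 2]].
At the point, J = [[6.000, -32.000, 6.000], [5.000, -2.000, 0.000], [0.000, -24.000, 2.000]] (det J = -424.000).
Solving J·Δ = −F gives Δ = (-0.943, 1.142, -1.802).
Then the next iterate is (x₁, x₂, x₃)₁ = (1.057, -1.858, -2.802).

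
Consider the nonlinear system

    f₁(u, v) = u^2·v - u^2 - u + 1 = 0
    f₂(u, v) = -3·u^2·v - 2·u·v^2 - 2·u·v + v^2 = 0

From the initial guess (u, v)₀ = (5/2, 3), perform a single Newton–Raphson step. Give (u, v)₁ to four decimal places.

(-94.2083, 140.5000)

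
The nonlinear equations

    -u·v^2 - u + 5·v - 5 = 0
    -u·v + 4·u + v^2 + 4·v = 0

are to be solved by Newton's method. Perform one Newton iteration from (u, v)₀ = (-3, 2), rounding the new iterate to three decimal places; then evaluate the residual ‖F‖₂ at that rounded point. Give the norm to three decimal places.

At (-3, 2): F = (20.000, 6.000).
Jacobian J = [[-v^2 - 1, -2·u·v + 5], [-v + 4, -u + 2·v + 4]].
At the point, J = [[-5.000, 17.000], [2.000, 11.000]] (det J = -89.000).
Solving J·Δ = −F gives Δ = (1.326, -0.787).
Then the next iterate is (u, v)₁ = (-1.674, 1.213).
Re-evaluating at (-1.674, 1.213): F = (5.20207, 1.65793), so ‖F‖₂ = 5.460.

5.460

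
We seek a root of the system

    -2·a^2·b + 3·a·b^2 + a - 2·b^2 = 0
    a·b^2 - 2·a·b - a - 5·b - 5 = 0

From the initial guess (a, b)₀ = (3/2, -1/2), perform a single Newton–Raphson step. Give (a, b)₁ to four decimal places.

(0.1988, -0.7579)

At (3/2, -1/2): F = (4.3750, -2.1250).
Jacobian J = [[-4·a·b + 3·b^2 + 1, -2·a^2 + 6·a·b - 4·b], [b^2 - 2·b - 1, 2·a·b - 2·a - 5]].
At the point, J = [[4.7500, -7.0000], [0.2500, -9.5000]] (det J = -43.3750).
Solving J·Δ = −F gives Δ = (-1.3012, -0.2579).
Then the next iterate is (a, b)₁ = (0.1988, -0.7579).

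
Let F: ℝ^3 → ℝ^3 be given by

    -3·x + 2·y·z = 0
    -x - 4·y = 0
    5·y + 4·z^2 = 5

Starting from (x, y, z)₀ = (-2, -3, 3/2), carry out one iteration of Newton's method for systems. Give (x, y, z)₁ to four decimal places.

At (-2, -3, 3/2): F = (-3.0000, 14.0000, -11.0000).
Jacobian J = [[-3, 2·z, 2·y], [-1, -4, 0], [0, 5, 8·z]].
At the point, J = [[-3.0000, 3.0000, -6.0000], [-1.0000, -4.0000, 0.0000], [0.0000, 5.0000, 12.0000]] (det J = 210.0000).
Solving J·Δ = −F gives Δ = (2.4571, 2.8857, -0.2857).
Then the next iterate is (x, y, z)₁ = (0.4571, -0.1143, 1.2143).

(0.4571, -0.1143, 1.2143)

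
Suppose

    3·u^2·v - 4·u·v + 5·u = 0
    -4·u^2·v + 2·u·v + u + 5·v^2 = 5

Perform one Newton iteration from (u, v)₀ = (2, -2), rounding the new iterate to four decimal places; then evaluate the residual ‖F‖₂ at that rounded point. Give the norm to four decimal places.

At (2, -2): F = (2.0000, 41.0000).
Jacobian J = [[6·u·v - 4·v + 5, 3·u^2 - 4·u], [-8·u·v + 2·v + 1, -4·u^2 + 2·u + 10·v]].
At the point, J = [[-11.0000, 4.0000], [29.0000, -32.0000]] (det J = 236.0000).
Solving J·Δ = −F gives Δ = (0.9661, 2.1568).
Then the next iterate is (u, v)₁ = (2.9661, 0.1568).
Re-evaluating at (2.9661, 0.1568): F = (17.108623, -6.498748), so ‖F‖₂ = 18.3013.

18.3013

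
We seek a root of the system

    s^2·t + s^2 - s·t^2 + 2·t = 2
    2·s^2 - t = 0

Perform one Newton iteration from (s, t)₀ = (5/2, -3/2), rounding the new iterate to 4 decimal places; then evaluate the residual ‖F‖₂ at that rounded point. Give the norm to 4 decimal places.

At (5/2, -3/2): F = (-13.7500, 14.0000).
Jacobian J = [[2·s·t + 2·s - t^2, s^2 - 2·s·t + 2], [4·s, -1]].
At the point, J = [[-4.7500, 15.7500], [10.0000, -1.0000]] (det J = -152.7500).
Solving J·Δ = −F gives Δ = (-1.3535, 0.4648).
Then the next iterate is (s, t)₁ = (1.1465, -1.0352).
Re-evaluating at (1.1465, -1.0352): F = (-5.345303, 3.664125), so ‖F‖₂ = 6.4806.

6.4806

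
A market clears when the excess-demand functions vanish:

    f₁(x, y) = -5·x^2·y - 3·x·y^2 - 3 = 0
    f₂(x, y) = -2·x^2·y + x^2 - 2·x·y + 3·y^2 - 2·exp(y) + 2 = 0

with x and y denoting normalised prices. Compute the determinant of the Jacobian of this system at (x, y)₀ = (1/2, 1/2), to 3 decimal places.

J = [[-10·x·y - 3·y^2, -5·x^2 - 6·x·y], [-4·x·y + 2·x - 2·y, -2·x^2 - 2·x + 6·y - 2·exp(y)]].
At the point, J = [[-3.250, -2.750], [-1.000, -1.79744]].
det J = 3.092.

3.092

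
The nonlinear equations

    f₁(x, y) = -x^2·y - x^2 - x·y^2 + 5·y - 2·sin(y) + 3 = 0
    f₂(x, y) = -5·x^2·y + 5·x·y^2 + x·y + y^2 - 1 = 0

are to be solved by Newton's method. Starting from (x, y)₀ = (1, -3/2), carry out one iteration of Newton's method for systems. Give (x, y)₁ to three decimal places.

At (1, -3/2): F = (-4.25501, 18.500).
Jacobian J = [[-2·x·y - 2·x - y^2, -x^2 - 2·x·y - 2·cos(y) + 5], [-10·x·y + 5·y^2 + y, -5·x^2 + 10·x·y + x + 2·y]].
At the point, J = [[-1.250, 6.85853], [24.750, -22.000]] (det J = -142.24851).
Solving J·Δ = −F gives Δ = (-0.234, 0.578).
Then the next iterate is (x, y)₁ = (0.766, -0.922).

(0.766, -0.922)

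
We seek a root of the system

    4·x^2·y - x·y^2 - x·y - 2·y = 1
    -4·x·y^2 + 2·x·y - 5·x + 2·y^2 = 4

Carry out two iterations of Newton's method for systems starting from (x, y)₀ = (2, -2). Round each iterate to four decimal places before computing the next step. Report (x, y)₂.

At (2, -2): F = (-33.0000, -46.0000).
Jacobian J = [[8·x·y - y^2 - y, 4·x^2 - 2·x·y - x - 2], [-4·y^2 + 2·y - 5, -8·x·y + 2·x + 4·y]].
At the point, J = [[-34.0000, 20.0000], [-25.0000, 28.0000]] (det J = -452.0000).
Solving J·Δ = −F gives Δ = (-0.0088, 1.6350).
Then the next iterate is (x, y)₁ = (1.9912, -0.3650).
Round to (1.9912, -0.3650) and repeat: F = (-5.597211, -16.204236), J = [[-5.582529, 13.321886], [-6.2629, 8.336704]].
Δ = (-4.5864, -1.5018), so (x, y)₂ = (-2.5952, -1.8668).

(-2.5952, -1.8668)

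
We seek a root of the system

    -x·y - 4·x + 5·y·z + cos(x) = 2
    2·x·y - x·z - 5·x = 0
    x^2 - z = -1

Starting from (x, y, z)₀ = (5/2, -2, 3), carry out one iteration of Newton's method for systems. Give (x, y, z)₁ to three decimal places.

At (5/2, -2, 3): F = (-37.80114, -30.000, 4.250).
Jacobian J = [[-y - sin(x) - 4, -x + 5·z, 5·y], [2·y - z - 5, 2·x, -x], [2·x, 0, -1]].
At the point, J = [[-2.59847, 12.500, -10.000], [-12.000, 5.000, -2.500], [5.000, 0.000, -1.000]] (det J = -43.25764).
Solving J·Δ = −F gives Δ = (-2.458, -3.917, -8.038).
Then the next iterate is (x, y, z)₁ = (0.042, -5.917, -5.038).

(0.042, -5.917, -5.038)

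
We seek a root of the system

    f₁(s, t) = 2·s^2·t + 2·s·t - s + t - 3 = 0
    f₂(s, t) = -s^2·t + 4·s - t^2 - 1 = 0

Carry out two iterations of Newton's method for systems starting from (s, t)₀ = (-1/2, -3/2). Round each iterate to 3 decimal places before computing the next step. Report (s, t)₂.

At (-1/2, -3/2): F = (-3.250, -4.875).
Jacobian J = [[4·s·t + 2·t - 1, 2·s^2 + 2·s + 1], [-2·s·t + 4, -s^2 - 2·t]].
At the point, J = [[-1.000, 0.500], [2.500, 2.750]] (det J = -4.000).
Solving J·Δ = −F gives Δ = (-1.625, 3.250).
Then the next iterate is (s, t)₁ = (-2.125, 1.750).
Round to (-2.125, 1.750) and repeat: F = (9.24219, -20.46484), J = [[-12.375, 5.78125], [11.43750, -8.01562]].
Δ = (-1.337, -4.462), so (s, t)₂ = (-3.462, -2.712).

(-3.462, -2.712)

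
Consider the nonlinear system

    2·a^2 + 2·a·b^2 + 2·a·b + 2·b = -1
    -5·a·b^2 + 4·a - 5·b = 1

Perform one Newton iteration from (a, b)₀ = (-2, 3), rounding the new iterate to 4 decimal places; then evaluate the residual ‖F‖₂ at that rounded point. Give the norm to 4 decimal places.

6.7996

At (-2, 3): F = (-33.0000, 66.0000).
Jacobian J = [[4·a + 2·b^2 + 2·b, 4·a·b + 2·a + 2], [-5·b^2 + 4, -10·a·b - 5]].
At the point, J = [[16.0000, -26.0000], [-41.0000, 55.0000]] (det J = -186.0000).
Solving J·Δ = −F gives Δ = (-0.5323, -1.5968).
Then the next iterate is (a, b)₁ = (-2.5323, 1.4032).
Re-evaluating at (-2.5323, 1.4032): F = (-0.447207, 6.784917), so ‖F‖₂ = 6.7996.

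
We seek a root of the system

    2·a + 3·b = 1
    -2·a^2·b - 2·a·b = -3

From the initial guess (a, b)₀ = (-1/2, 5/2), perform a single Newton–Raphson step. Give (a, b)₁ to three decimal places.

(9.500, -6.000)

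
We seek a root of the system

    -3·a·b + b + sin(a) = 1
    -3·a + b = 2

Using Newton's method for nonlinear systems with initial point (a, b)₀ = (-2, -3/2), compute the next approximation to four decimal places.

At (-2, -3/2): F = (-12.409297, 2.5000).
Jacobian J = [[-3·b + cos(a), -3·a + 1], [-3, 1]].
At the point, J = [[4.083853, 7.0000], [-3.0000, 1.0000]] (det J = 25.083853).
Solving J·Δ = −F gives Δ = (1.1924, 1.0771).
Then the next iterate is (a, b)₁ = (-0.8076, -0.4229).

(-0.8076, -0.4229)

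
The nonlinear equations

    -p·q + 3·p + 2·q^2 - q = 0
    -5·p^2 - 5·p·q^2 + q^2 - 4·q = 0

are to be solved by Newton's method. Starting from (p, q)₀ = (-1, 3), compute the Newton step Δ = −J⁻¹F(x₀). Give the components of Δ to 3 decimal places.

At (-1, 3): F = (15.000, 37.000).
Jacobian J = [[-q + 3, -p + 4·q - 1], [-10·p - 5·q^2, -10·p·q + 2·q - 4]].
At the point, J = [[0.000, 12.000], [-35.000, 32.000]] (det J = 420.000).
Solving J·Δ = −F gives Δ = (-0.086, -1.250).

(-0.086, -1.250)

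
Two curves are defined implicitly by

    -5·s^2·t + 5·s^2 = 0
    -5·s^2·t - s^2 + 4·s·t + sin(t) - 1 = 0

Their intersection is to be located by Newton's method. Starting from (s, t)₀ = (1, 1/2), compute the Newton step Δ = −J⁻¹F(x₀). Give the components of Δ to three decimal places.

(-0.406, 0.094)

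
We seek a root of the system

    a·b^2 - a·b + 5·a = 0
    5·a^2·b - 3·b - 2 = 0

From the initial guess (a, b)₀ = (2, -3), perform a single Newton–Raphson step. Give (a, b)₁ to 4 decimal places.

(1.7024, -0.9328)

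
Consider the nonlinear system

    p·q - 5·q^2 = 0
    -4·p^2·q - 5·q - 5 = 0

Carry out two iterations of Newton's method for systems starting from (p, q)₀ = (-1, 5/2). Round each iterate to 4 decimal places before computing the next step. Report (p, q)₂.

(6.3002, 1.2709)

At (-1, 5/2): F = (-33.7500, -27.5000).
Jacobian J = [[q, p - 10·q], [-8·p·q, -4·p^2 - 5]].
At the point, J = [[2.5000, -26.0000], [20.0000, -9.0000]] (det J = 497.5000).
Solving J·Δ = −F gives Δ = (0.8266, -1.2186).
Then the next iterate is (p, q)₁ = (-0.1734, 1.2814).
Round to (-0.1734, 1.2814) and repeat: F = (-8.432125, -11.561114), J = [[1.2814, -12.9874], [1.777558, -5.120270]].
Δ = (6.4736, -0.0105), so (p, q)₂ = (6.3002, 1.2709).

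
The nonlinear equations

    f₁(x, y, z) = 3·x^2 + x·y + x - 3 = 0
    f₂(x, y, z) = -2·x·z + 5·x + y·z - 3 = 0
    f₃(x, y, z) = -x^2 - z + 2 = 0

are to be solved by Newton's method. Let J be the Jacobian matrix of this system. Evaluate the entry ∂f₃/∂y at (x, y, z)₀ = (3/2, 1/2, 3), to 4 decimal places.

∂f₃/∂y = 0.
At (3/2, 1/2, 3) this is 0.0000.

0.0000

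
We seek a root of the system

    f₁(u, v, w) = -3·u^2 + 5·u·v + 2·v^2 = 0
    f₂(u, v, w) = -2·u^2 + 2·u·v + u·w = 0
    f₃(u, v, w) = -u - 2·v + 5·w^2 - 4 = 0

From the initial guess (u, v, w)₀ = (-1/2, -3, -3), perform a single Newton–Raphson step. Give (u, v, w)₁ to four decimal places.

(-0.2480, -1.5017, -1.5250)

At (-1/2, -3, -3): F = (24.7500, 4.0000, 47.5000).
Jacobian J = [[-6·u + 5·v, 5·u + 4·v, 0], [-4·u + 2·v + w, 2·u, u], [-1, -2, 10·w]].
At the point, J = [[-12.0000, -14.5000, 0.0000], [-7.0000, -1.0000, -0.5000], [-1.0000, -2.0000, -30.0000]] (det J = 2689.7500).
Solving J·Δ = −F gives Δ = (0.2520, 1.4983, 1.4750).
Then the next iterate is (u, v, w)₁ = (-0.2480, -1.5017, -1.5250).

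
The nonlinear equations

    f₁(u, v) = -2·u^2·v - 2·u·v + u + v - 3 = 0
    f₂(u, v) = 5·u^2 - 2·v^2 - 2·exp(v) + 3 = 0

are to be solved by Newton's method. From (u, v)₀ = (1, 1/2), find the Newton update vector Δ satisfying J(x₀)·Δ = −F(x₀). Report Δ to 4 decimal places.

(-0.7673, -0.6551)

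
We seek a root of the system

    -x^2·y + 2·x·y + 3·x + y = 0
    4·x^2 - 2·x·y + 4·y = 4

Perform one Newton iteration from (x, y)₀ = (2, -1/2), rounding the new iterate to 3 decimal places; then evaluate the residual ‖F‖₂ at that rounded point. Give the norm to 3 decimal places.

2.831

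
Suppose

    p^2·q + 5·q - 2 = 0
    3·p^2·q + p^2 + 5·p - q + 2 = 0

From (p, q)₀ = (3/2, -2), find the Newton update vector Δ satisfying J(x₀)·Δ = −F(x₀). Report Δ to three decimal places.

At (3/2, -2): F = (-16.500, 0.250).
Jacobian J = [[2·p·q, p^2 + 5], [6·p·q + 2·p + 5, 3·p^2 - 1]].
At the point, J = [[-6.000, 7.250], [-10.000, 5.750]] (det J = 38.000).
Solving J·Δ = −F gives Δ = (2.544, 4.382).

(2.544, 4.382)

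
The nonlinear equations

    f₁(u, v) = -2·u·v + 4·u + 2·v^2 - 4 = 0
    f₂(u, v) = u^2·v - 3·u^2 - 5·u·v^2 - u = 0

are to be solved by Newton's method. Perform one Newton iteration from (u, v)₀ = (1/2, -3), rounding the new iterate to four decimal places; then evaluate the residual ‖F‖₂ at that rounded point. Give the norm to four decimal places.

8.0812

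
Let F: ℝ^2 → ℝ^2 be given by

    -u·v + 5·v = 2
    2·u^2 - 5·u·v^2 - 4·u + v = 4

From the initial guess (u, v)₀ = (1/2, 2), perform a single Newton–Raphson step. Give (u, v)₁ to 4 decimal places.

(0.5192, 0.4530)

At (1/2, 2): F = (7.0000, -13.5000).
Jacobian J = [[-v, -u + 5], [4·u - 5·v^2 - 4, -10·u·v + 1]].
At the point, J = [[-2.0000, 4.5000], [-22.0000, -9.0000]] (det J = 117.0000).
Solving J·Δ = −F gives Δ = (0.0192, -1.5470).
Then the next iterate is (u, v)₁ = (0.5192, 0.4530).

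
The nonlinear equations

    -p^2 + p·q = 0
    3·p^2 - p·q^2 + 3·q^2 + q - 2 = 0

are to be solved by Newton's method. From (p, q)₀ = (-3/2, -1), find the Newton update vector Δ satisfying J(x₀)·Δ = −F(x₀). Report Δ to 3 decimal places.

At (-3/2, -1): F = (-0.750, 8.250).
Jacobian J = [[-2·p + q, p], [6·p - q^2, -2·p·q + 6·q + 1]].
At the point, J = [[2.000, -1.500], [-10.000, -8.000]] (det J = -31.000).
Solving J·Δ = −F gives Δ = (0.593, 0.290).

(0.593, 0.290)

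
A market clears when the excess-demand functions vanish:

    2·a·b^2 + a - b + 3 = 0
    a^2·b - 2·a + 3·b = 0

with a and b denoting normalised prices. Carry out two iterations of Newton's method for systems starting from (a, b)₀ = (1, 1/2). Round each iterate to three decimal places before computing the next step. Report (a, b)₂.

(-4.012, -1.617)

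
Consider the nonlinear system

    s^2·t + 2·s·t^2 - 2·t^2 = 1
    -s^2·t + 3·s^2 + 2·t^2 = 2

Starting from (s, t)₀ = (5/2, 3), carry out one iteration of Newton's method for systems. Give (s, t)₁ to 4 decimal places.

At (5/2, 3): F = (44.7500, 16.0000).
Jacobian J = [[2·s·t + 2·t^2, s^2 + 4·s·t - 4·t], [-2·s·t + 6·s, -s^2 + 4·t]].
At the point, J = [[33.0000, 24.2500], [0.0000, 5.7500]] (det J = 189.7500).
Solving J·Δ = −F gives Δ = (0.6887, -2.7826).
Then the next iterate is (s, t)₁ = (3.1887, 0.2174).

(3.1887, 0.2174)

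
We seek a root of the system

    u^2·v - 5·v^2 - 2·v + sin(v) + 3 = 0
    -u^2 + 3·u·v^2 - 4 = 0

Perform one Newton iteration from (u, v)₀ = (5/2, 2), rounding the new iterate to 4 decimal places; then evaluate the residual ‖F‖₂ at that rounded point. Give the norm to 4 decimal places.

At (5/2, 2): F = (-7.590703, 19.7500).
Jacobian J = [[2·u·v, u^2 - 10·v + cos(v) - 2], [-2·u + 3·v^2, 6·u·v]].
At the point, J = [[10.0000, -16.166147], [7.0000, 30.0000]] (det J = 413.163028).
Solving J·Δ = −F gives Δ = (-0.2216, -0.6066).
Then the next iterate is (u, v)₁ = (2.2784, 1.3934).
Re-evaluating at (2.2784, 1.3934): F = (-1.277023, 4.079869), so ‖F‖₂ = 4.2751.

4.2751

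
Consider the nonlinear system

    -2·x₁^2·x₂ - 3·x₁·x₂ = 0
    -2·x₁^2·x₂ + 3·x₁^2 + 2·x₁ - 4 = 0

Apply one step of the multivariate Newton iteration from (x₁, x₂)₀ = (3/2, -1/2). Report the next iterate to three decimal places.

At (3/2, -1/2): F = (4.500, 8.000).
Jacobian J = [[-4·x₁·x₂ - 3·x₂, -2·x₁^2 - 3·x₁], [-4·x₁·x₂ + 6·x₁ + 2, -2·x₁^2]].
At the point, J = [[4.500, -9.000], [14.000, -4.500]] (det J = 105.750).
Solving J·Δ = −F gives Δ = (-0.489, 0.255).
Then the next iterate is (x₁, x₂)₁ = (1.011, -0.245).

(1.011, -0.245)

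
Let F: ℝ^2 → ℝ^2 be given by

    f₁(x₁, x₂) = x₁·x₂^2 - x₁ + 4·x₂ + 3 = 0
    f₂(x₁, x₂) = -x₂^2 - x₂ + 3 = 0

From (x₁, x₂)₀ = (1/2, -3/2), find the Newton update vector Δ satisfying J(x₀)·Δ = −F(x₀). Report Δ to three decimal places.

(4.150, -1.125)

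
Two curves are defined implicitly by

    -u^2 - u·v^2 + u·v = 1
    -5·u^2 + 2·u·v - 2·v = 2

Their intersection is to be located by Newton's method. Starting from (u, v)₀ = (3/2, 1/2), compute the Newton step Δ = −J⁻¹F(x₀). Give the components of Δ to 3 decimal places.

At (3/2, 1/2): F = (-2.875, -12.750).
Jacobian J = [[-2·u - v^2 + v, -2·u·v + u], [-10·u + 2·v, 2·u - 2]].
At the point, J = [[-2.750, 0.000], [-14.000, 1.000]] (det J = -2.750).
Solving J·Δ = −F gives Δ = (-1.045, -1.886).

(-1.045, -1.886)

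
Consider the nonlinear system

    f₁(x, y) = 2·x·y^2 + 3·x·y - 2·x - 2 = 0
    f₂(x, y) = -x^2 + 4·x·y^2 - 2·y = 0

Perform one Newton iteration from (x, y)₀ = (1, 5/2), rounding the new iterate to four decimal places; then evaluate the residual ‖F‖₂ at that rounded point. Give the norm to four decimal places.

46.0518

At (1, 5/2): F = (16.0000, 19.0000).
Jacobian J = [[2·y^2 + 3·y - 2, 4·x·y + 3·x], [-2·x + 4·y^2, 8·x·y - 2]].
At the point, J = [[18.0000, 13.0000], [23.0000, 18.0000]] (det J = 25.0000).
Solving J·Δ = −F gives Δ = (-1.6400, 1.0400).
Then the next iterate is (x, y)₁ = (-0.6400, 3.5400).
Re-evaluating at (-0.6400, 3.5400): F = (-23.557248, -39.570496), so ‖F‖₂ = 46.0518.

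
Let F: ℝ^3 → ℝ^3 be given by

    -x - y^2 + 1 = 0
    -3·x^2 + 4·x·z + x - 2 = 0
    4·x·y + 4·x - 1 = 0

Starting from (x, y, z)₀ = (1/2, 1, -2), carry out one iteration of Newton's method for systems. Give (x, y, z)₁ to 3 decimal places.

At (1/2, 1, -2): F = (-0.500, -6.250, 3.000).
Jacobian J = [[-1, -2·y, 0], [-6·x + 4·z + 1, 0, 4·x], [4·y + 4, 4·x, 0]].
At the point, J = [[-1.000, -2.000, 0.000], [-10.000, 0.000, 2.000], [8.000, 2.000, 0.000]] (det J = -28.000).
Solving J·Δ = −F gives Δ = (-0.357, -0.071, 1.339).
Then the next iterate is (x, y, z)₁ = (0.143, 0.929, -0.661).

(0.143, 0.929, -0.661)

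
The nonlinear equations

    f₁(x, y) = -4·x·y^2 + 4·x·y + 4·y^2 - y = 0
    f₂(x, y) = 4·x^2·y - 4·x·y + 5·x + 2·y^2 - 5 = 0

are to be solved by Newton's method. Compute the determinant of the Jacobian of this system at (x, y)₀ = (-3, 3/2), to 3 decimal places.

1133.000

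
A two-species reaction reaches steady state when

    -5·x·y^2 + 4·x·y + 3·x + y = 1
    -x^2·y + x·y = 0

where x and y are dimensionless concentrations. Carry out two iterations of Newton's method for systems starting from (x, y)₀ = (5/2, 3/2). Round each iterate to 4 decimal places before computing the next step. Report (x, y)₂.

(1.1967, 1.3255)

At (5/2, 3/2): F = (-5.1250, -5.6250).
Jacobian J = [[-5·y^2 + 4·y + 3, -10·x·y + 4·x + 1], [-2·x·y + y, -x^2 + x]].
At the point, J = [[-2.2500, -26.5000], [-6.0000, -3.7500]] (det J = -150.5625).
Solving J·Δ = −F gives Δ = (-0.8624, -0.1202).
Then the next iterate is (x, y)₁ = (1.6376, 1.3798).
Round to (1.6376, 1.3798) and repeat: F = (-1.257866, -1.440696), J = [[-1.000040, -15.045205], [-3.139321, -1.044134]].
Δ = (-0.4409, -0.0543), so (x, y)₂ = (1.1967, 1.3255).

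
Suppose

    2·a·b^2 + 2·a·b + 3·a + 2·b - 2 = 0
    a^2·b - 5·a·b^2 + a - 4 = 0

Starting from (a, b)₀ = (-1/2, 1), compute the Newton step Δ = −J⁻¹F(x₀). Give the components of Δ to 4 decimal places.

At (-1/2, 1): F = (-3.5000, -1.7500).
Jacobian J = [[2·b^2 + 2·b + 3, 4·a·b + 2·a + 2], [2·a·b - 5·b^2 + 1, a^2 - 10·a·b]].
At the point, J = [[7.0000, -1.0000], [-5.0000, 5.2500]] (det J = 31.7500).
Solving J·Δ = −F gives Δ = (0.6339, 0.9370).

(0.6339, 0.9370)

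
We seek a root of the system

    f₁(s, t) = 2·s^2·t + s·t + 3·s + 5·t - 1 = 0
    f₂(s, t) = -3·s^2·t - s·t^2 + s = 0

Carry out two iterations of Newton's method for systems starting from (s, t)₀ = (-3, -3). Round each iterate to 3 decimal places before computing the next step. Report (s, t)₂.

(-0.477, 0.487)

At (-3, -3): F = (-70.000, 105.000).
Jacobian J = [[4·s·t + t + 3, 2·s^2 + s + 5], [-6·s·t - t^2 + 1, -3·s^2 - 2·s·t]].
At the point, J = [[36.000, 20.000], [-62.000, -45.000]] (det J = -380.000).
Solving J·Δ = −F gives Δ = (2.763, -1.474).
Then the next iterate is (s, t)₁ = (-0.237, -4.474).
Round to (-0.237, -4.474) and repeat: F = (-23.52326, 5.26085), J = [[2.76735, 4.87534], [-25.37870, -2.28918]].
Δ = (-0.240, 4.961), so (s, t)₂ = (-0.477, 0.487).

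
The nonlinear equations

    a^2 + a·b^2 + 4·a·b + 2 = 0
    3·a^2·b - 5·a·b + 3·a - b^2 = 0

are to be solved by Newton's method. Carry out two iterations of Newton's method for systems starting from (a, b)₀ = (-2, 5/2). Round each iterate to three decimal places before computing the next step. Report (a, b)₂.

(-0.924, 0.962)

At (-2, 5/2): F = (-26.500, 42.750).
Jacobian J = [[2·a + b^2 + 4·b, 2·a·b + 4·a], [6·a·b - 5·b + 3, 3·a^2 - 5·a - 2·b]].
At the point, J = [[12.250, -18.000], [-39.500, 17.000]] (det J = -502.750).
Solving J·Δ = −F gives Δ = (0.635, -1.040).
Then the next iterate is (a, b)₁ = (-1.365, 1.460).
Round to (-1.365, 1.460) and repeat: F = (-7.01801, 11.89883), J = [[5.24160, -9.44580], [-16.25740, 9.49467]].
Δ = (0.441, -0.498), so (a, b)₂ = (-0.924, 0.962).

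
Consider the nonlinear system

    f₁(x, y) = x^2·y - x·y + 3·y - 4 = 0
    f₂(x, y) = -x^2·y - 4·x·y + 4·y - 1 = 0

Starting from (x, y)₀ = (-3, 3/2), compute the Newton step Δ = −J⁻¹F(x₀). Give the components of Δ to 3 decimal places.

At (-3, 3/2): F = (18.500, 9.500).
Jacobian J = [[2·x·y - y, x^2 - x + 3], [-2·x·y - 4·y, -x^2 - 4·x + 4]].
At the point, J = [[-10.500, 15.000], [3.000, 7.000]] (det J = -118.500).
Solving J·Δ = −F gives Δ = (-0.110, -1.310).

(-0.110, -1.310)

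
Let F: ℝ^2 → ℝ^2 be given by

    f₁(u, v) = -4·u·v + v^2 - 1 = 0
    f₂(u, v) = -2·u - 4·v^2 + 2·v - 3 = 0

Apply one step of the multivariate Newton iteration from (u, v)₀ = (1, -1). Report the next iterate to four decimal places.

At (1, -1): F = (4.0000, -11.0000).
Jacobian J = [[-4·v, -4·u + 2·v], [-2, -8·v + 2]].
At the point, J = [[4.0000, -6.0000], [-2.0000, 10.0000]] (det J = 28.0000).
Solving J·Δ = −F gives Δ = (0.9286, 1.2857).
Then the next iterate is (u, v)₁ = (1.9286, 0.2857).

(1.9286, 0.2857)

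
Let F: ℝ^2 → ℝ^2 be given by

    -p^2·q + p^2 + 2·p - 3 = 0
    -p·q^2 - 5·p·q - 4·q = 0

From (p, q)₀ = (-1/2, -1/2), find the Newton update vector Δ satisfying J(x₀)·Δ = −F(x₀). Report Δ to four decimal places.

At (-1/2, -1/2): F = (-3.6250, 0.8750).
Jacobian J = [[-2·p·q + 2·p + 2, -p^2], [-q^2 - 5·q, -2·p·q - 5·p - 4]].
At the point, J = [[0.5000, -0.2500], [2.2500, -2.0000]] (det J = -0.4375).
Solving J·Δ = −F gives Δ = (17.0714, 19.6429).

(17.0714, 19.6429)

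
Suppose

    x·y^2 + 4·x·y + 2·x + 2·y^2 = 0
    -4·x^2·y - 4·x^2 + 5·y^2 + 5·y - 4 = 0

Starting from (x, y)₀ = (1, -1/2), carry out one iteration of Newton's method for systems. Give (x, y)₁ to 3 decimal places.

At (1, -1/2): F = (0.750, -7.250).
Jacobian J = [[y^2 + 4·y + 2, 2·x·y + 4·x + 4·y], [-8·x·y - 8·x, -4·x^2 + 10·y + 5]].
At the point, J = [[0.250, 1.000], [-4.000, -4.000]] (det J = 3.000).
Solving J·Δ = −F gives Δ = (-1.417, -0.396).
Then the next iterate is (x, y)₁ = (-0.417, -0.896).

(-0.417, -0.896)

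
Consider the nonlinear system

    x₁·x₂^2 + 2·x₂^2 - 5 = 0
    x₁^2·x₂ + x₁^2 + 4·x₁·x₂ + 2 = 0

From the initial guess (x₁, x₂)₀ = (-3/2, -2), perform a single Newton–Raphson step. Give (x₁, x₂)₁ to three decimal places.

(-0.110, -0.720)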